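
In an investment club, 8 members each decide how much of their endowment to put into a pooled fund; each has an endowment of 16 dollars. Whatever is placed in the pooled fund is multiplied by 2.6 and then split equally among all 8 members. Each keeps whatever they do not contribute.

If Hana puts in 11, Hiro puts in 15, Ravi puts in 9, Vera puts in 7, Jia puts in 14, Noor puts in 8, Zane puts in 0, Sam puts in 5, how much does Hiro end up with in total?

23.43 dollars

Total contributed: 11 + 15 + 9 + 7 + 14 + 8 + 0 + 5 = 69.
Each receives 2.6 × 69 / 8 = 22.43 from the pooled fund.
Hiro keeps 16 − 15 = 1, so Hiro's payoff is 1 + 22.43 = 23.43.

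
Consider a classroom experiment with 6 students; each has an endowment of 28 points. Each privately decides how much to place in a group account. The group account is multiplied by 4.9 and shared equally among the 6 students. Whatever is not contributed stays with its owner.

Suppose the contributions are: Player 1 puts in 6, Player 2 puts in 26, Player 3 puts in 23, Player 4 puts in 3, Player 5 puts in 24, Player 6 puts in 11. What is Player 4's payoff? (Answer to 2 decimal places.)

100.95 points

Total contributed: 6 + 26 + 23 + 3 + 24 + 11 = 93.
Each receives 4.9 × 93 / 6 = 75.95 from the group account.
Player 4 keeps 28 − 3 = 25, so Player 4's payoff is 25 + 75.95 = 100.95.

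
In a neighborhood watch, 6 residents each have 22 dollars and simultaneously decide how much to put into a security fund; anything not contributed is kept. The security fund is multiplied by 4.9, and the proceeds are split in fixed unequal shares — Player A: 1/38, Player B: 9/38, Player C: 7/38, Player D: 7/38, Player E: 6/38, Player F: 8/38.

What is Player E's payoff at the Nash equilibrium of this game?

56.04 dollars

A player with share s gets back 4.9·s per unit contributed, so full contribution is dominant for anyone with s > 1/4.9 = 0.2041 and zero contribution is dominant for anyone below.
The shares above 0.2041 belong to Player B and Player F, contributing 22 each; the remaining 4 contribute 0. Total contributed: 44.
Player E keeps 22 and receives 4.9 × 44 × 6/38 = 34.04 from the security fund, for a payoff of 56.04.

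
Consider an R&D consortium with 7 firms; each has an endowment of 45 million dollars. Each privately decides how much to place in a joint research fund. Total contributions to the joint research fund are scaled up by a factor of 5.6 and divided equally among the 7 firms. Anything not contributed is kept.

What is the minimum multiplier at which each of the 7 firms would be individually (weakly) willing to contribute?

7

A contributed unit returns (multiplier)/7 to its contributor.
This reaches 1 exactly when the multiplier is 7.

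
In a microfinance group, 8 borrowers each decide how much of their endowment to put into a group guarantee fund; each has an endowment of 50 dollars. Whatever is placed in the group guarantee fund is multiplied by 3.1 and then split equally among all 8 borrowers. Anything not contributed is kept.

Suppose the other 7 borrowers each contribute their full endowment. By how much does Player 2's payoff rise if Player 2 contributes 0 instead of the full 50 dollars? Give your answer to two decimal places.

Switching from a contribution of 50 to 0 lets Player 2 keep an extra 50 dollars, but lowers the group guarantee fund by 50, which costs Player 2 their own share of that drop: 3.1/8 × 50 = 19.37.
Net gain = 50 − 19.37 = 30.63. The private return per contributed unit (0.3875) is below 1, so free-riding is indeed the best response regardless of what the others do.

30.63 dollars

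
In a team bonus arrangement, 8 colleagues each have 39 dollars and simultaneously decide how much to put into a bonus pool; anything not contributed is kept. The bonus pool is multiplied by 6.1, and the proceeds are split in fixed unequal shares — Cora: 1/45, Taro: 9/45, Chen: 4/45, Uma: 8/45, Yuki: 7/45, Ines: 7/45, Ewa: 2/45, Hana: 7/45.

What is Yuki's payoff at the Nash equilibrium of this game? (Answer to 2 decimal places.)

113.01 dollars

Each unit j contributes comes back to j as 6.1 × (j's share), so j prefers to contribute only if that share exceeds 1/6.1 = 0.1639; otherwise keeping the unit dominates.
The shares above 0.1639 belong to Taro and Uma, contributing 39 each; the remaining 6 contribute 0. Total contributed: 78.
Yuki keeps 39 and receives 6.1 × 78 × 7/45 = 74.01 from the bonus pool, for a payoff of 113.01.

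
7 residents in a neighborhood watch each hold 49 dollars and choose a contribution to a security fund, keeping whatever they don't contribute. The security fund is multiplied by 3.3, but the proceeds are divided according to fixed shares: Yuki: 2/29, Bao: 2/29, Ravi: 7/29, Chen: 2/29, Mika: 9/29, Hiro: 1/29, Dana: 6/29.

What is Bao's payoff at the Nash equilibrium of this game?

60.15 dollars

A player with share s gets back 3.3·s per unit contributed, so full contribution is dominant for anyone with s > 1/3.3 = 0.3030 and zero contribution is dominant for anyone below.
Mika alone (share 9/29) is above the threshold, contributing 49; the remaining 6 contribute 0. Total contributed: 49.
Bao keeps 49 and receives 3.3 × 49 × 2/29 = 11.15 from the security fund, for a payoff of 60.15.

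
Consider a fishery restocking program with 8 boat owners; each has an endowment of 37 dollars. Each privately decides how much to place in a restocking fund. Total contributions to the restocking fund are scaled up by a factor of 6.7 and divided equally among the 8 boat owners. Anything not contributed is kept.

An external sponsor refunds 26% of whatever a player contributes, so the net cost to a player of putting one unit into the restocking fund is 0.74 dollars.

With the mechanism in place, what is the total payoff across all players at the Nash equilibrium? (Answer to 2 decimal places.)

2060.16 dollars

With the mechanism, a contributed unit returns (6.7/8) / 0.74 = 1.1318 per unit of net cost to the contributor — now above 1 — so contributing fully is weakly dominant for every player.
So the Nash equilibrium is full contribution by all 8; the group earns 8 × (37 × 0.26 + 6.7 × 37) = 2060.16.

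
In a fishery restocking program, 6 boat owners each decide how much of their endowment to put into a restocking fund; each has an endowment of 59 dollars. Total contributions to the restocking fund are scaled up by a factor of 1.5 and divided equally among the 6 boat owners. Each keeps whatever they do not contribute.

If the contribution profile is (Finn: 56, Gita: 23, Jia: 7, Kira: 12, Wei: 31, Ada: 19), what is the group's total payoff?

Total contributed: 56 + 23 + 7 + 12 + 31 + 19 = 148; total kept: 6 × 59 − 148 = 206.
The restocking fund pays out 1.5 × 148 = 222.00 in aggregate.
Group total = 206 + 222.00 = 428.00.

428.00 dollars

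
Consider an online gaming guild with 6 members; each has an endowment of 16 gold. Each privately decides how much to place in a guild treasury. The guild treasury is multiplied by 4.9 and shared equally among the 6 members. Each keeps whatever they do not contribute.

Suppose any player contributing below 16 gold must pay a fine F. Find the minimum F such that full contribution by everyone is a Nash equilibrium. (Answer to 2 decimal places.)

Given the others contribute fully, the best deviation is to contribute 0 (any partial contribution still incurs the fine and gives up units whose private return 0.8167 is below 1).
Deviating from 16 to 0 saves 16 gold but forfeits the deviator's share of the drop in the guild treasury: 4.9/6 × 16 = 13.07.
So the deviation gain is 16 − 13.07 = 2.93, and the fine must be at least 2.93 gold to wipe it out.

2.93 gold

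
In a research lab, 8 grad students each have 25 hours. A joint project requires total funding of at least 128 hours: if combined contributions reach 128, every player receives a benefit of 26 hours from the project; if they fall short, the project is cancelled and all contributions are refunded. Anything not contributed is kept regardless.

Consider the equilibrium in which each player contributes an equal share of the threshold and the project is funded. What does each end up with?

35 hours

Equal share of the threshold: 128/8 = 16.
At this profile no one gains by cutting their contribution: any cut drops the total below 128, the project is cancelled, contributions are refunded, and the deviator ends with 25, which is less than 25 − 16 + 26 = 35. Contributing more than 16 just wastes the excess. So contributing exactly 16 is a best response.
Each player's payoff: 25 − 16 + 26 = 35.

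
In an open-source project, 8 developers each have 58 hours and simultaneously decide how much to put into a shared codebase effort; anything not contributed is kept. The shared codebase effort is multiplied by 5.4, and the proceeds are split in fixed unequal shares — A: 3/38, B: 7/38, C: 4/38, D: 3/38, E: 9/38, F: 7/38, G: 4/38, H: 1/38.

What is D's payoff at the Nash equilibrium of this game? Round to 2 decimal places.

82.73 hours

A player with share s gets back 5.4·s per unit contributed, so full contribution is dominant for anyone with s > 1/5.4 = 0.1852 and zero contribution is dominant for anyone below.
Only E (9/38) clears that bar, contributing 58; the remaining 7 contribute 0. Total contributed: 58.
D keeps 58 and receives 5.4 × 58 × 3/38 = 24.73 from the shared codebase effort, for a payoff of 82.73.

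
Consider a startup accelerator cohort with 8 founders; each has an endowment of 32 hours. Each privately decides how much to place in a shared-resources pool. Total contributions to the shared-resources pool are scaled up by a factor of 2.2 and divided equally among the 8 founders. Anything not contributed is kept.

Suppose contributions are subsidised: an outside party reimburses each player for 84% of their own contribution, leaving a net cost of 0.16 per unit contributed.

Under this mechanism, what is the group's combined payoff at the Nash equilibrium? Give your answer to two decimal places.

778.24 hours

Under the mechanism each unit contributed yields (2.2/8) / 0.16 = 1.7188 back to its contributor per unit of net cost, which exceeds 1, making full contribution the dominant choice for everyone.
At the Nash equilibrium everyone contributes 32. Group total payoff = 8 × (32 × 0.84 + 2.2 × 32) = 778.24.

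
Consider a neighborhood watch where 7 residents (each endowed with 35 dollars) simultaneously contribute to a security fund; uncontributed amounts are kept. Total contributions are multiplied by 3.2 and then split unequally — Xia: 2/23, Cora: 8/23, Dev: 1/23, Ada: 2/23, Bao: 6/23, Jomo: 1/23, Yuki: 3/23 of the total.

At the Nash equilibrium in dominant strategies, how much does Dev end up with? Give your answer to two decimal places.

39.87 dollars

Each unit j contributes comes back to j as 3.2 × (j's share), so j prefers to contribute only if that share exceeds 1/3.2 = 0.3125; otherwise keeping the unit dominates.
Cora alone (share 8/23) is above the threshold, contributing 35; the remaining 6 contribute 0. Total contributed: 35.
Dev keeps 35 and receives 3.2 × 35 × 1/23 = 4.87 from the security fund, for a payoff of 39.87.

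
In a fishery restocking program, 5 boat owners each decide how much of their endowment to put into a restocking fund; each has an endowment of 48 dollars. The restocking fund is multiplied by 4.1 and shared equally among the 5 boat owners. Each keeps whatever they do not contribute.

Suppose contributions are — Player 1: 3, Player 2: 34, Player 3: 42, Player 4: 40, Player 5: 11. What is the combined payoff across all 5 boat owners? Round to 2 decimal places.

643.00 dollars

Total contributed: 3 + 34 + 42 + 40 + 11 = 130; total kept: 5 × 48 − 130 = 110.
The restocking fund pays out 4.1 × 130 = 533.00 in aggregate.
Group total = 110 + 533.00 = 643.00.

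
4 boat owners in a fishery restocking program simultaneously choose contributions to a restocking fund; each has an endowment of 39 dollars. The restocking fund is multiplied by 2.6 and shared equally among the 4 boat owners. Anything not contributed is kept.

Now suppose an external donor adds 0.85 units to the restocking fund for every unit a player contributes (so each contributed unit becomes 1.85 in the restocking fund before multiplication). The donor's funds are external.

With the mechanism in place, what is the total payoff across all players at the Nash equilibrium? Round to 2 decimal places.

750.36 dollars

The effective private return per unit is now 2.6 × 1.85 / 4 = 1.2025 > 1, so every player's dominant strategy flips to full contribution.
At the Nash equilibrium everyone contributes 39. Group total payoff = 2.6 × 1.85 × 156 = 750.36.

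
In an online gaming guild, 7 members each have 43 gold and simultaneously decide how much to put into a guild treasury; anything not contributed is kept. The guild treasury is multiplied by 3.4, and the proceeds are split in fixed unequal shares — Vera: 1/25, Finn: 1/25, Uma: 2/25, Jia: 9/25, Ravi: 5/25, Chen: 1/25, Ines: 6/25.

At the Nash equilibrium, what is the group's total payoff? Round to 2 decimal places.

404.20 gold

Each unit j contributes comes back to j as 3.4 × (j's share), so j prefers to contribute only if that share exceeds 1/3.4 = 0.2941; otherwise keeping the unit dominates.
The only share above 0.2941 is Jia's 9/25, contributing 43; the remaining 6 contribute 0. Total contributed: 43.
The guild treasury pays out 3.4 × 43 = 146.20 in total (split across the unequal shares, but the aggregate is all that matters for the group sum).
The 6 free-riders keep 43 each, adding 258. Group total = 258 + 146.20 = 404.20.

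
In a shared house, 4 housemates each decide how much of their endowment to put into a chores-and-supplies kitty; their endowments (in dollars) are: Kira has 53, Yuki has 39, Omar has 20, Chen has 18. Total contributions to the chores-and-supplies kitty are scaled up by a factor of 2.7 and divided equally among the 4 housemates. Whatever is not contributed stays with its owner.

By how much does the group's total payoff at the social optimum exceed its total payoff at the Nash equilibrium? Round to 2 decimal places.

221.00 dollars

The private return per contributed unit is 2.7/4 = 0.6750 < 1 for every player regardless of endowment, so the Nash equilibrium is zero contribution and the group total is Σ E_j = 53 + 39 + 20 + 18 = 130.
Each contributed unit returns 2.700 to the group, so the social optimum is full contribution by everyone: group total = 2.700 × 130 = 351.00.
Efficiency loss = (2.700 − 1) × 130 = 221.00.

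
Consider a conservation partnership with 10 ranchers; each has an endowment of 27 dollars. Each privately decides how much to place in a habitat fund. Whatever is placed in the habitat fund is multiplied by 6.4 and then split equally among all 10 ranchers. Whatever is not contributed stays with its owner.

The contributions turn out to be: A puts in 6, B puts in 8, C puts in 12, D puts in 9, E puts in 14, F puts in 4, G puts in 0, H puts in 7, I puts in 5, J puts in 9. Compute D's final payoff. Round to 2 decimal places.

65.36 dollars

Total contributed: 6 + 8 + 12 + 9 + 14 + 4 + 0 + 7 + 5 + 9 = 74.
Each receives 6.4 × 74 / 10 = 47.36 from the habitat fund.
D keeps 27 − 9 = 18, so D's payoff is 18 + 47.36 = 65.36.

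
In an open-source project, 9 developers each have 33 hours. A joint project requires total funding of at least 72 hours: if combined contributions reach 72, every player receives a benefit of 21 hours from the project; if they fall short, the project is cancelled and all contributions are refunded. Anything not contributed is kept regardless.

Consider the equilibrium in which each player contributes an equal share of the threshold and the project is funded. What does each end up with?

46 hours

Equal share of the threshold: 72/9 = 8.
At this profile no one gains by cutting their contribution: any cut drops the total below 72, the project is cancelled, contributions are refunded, and the deviator ends with 33, which is less than 33 − 8 + 21 = 46. Contributing more than 8 just wastes the excess. So contributing exactly 8 is a best response.
Each player's payoff: 33 − 8 + 21 = 46.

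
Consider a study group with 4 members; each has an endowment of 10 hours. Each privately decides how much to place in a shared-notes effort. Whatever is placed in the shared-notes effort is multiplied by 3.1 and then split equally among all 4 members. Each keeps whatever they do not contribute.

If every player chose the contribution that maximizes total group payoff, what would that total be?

Each contributed unit returns 3.100 to the group as a whole (0.7750 to each of 4 players), which exceeds 1, so the social optimum is full contribution: group total = 3.100 × 40 = 124.00.

124.00 hours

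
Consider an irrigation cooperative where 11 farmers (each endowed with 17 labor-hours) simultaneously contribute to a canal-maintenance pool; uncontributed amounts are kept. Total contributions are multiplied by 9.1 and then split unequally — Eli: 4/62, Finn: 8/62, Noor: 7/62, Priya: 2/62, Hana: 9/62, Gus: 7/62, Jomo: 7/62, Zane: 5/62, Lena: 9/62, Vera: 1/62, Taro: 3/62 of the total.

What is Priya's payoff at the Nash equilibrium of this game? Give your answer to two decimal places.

For player j, contributing a unit is worthwhile iff 9.1 × (j's share) ≥ 1, i.e. iff j's share is at least 0.1099.
Finn, Noor, Hana, Gus, Jomo and Lena clear that bar, contributing 17 each; the remaining 5 contribute 0. Total contributed: 102.
Priya keeps 17 and receives 9.1 × 102 × 2/62 = 29.94 from the canal-maintenance pool, for a payoff of 46.94.

46.94 labor-hours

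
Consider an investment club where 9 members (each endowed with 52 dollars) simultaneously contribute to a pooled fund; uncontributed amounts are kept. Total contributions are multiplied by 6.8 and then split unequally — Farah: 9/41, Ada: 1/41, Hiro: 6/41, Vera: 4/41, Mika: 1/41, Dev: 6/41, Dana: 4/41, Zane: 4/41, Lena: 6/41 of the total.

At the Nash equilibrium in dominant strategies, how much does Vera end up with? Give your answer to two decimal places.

For player j, contributing a unit is worthwhile iff 6.8 × (j's share) ≥ 1, i.e. iff j's share is at least 0.1471.
Farah alone (share 9/41) is above the threshold, contributing 52; the remaining 8 contribute 0. Total contributed: 52.
Vera keeps 52 and receives 6.8 × 52 × 4/41 = 34.50 from the pooled fund, for a payoff of 86.50.

86.50 dollars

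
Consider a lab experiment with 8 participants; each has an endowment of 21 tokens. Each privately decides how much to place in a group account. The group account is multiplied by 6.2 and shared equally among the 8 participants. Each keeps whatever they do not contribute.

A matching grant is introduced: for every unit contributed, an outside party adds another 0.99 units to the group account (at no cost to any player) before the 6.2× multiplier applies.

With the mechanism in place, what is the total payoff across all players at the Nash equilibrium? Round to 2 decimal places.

2072.78 tokens

The effective private return per unit is now 6.2 × 1.99 / 8 = 1.5423 > 1, so every player's dominant strategy flips to full contribution.
At the Nash equilibrium everyone contributes 21. Group total payoff = 6.2 × 1.99 × 168 = 2072.78.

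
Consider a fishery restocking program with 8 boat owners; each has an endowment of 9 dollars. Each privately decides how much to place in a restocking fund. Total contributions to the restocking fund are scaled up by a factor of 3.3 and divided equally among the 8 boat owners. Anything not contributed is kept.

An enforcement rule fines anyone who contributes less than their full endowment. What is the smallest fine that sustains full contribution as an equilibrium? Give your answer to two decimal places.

5.29 dollars

Given the others contribute fully, the best deviation is to contribute 0 (any partial contribution still incurs the fine and gives up units whose private return 0.4125 is below 1).
Deviating from 9 to 0 saves 9 dollars but forfeits the deviator's share of the drop in the restocking fund: 3.3/8 × 9 = 3.71.
So the deviation gain is 9 − 3.71 = 5.29, and the fine must be at least 5.29 dollars to wipe it out.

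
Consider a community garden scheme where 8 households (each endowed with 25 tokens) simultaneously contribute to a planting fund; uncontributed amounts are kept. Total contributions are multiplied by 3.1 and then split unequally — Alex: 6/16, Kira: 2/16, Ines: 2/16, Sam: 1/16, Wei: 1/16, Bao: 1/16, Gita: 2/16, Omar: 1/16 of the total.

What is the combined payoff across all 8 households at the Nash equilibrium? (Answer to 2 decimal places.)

252.50 tokens

For player j, contributing a unit is worthwhile iff 3.1 × (j's share) ≥ 1, i.e. iff j's share is at least 0.3226.
Only Alex (6/16) clears that bar, contributing 25; the remaining 7 contribute 0. Total contributed: 25.
The planting fund pays out 3.1 × 25 = 77.50 in total (split across the unequal shares, but the aggregate is all that matters for the group sum).
The 7 free-riders keep 25 each, adding 175. Group total = 175 + 77.50 = 252.50.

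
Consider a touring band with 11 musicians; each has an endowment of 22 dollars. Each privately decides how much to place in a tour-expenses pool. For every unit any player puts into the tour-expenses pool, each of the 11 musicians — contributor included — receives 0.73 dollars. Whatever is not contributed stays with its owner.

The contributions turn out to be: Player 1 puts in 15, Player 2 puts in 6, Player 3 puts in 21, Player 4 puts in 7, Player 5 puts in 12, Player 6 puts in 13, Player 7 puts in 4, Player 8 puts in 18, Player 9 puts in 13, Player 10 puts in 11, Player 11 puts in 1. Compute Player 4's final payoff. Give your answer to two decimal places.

103.33 dollars

Total contributed: 15 + 6 + 21 + 7 + 12 + 13 + 4 + 18 + 13 + 11 + 1 = 121.
Each receives 0.73 × 121 = 88.33 from the tour-expenses pool.
Player 4 keeps 22 − 7 = 15, so Player 4's payoff is 15 + 88.33 = 103.33.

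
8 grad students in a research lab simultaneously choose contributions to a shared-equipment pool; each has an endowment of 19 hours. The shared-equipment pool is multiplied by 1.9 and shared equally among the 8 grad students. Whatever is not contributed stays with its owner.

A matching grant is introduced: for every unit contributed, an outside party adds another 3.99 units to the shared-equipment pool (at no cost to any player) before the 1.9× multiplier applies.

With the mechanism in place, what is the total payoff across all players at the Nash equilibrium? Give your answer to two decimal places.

With the mechanism, a contributed unit returns 1.9 × 4.99 / 8 = 1.1851 per unit of net cost to the contributor — now above 1 — so contributing fully is weakly dominant for every player.
At the Nash equilibrium everyone contributes 19. Group total payoff = 1.9 × 4.99 × 152 = 1441.11.

1441.11 hours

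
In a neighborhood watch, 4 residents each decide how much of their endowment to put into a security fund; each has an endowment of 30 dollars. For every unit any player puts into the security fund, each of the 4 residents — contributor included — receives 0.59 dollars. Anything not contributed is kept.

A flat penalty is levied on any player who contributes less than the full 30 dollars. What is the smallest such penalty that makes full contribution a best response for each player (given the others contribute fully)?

Given the others contribute fully, the best deviation is to contribute 0 (any partial contribution still incurs the fine and gives up units whose private return 0.59 is below 1).
Deviating from 30 to 0 saves 30 dollars but forfeits the deviator's share of the drop in the security fund: 0.59 × 30 = 17.70.
So the deviation gain is 30 − 17.70 = 12.30, and the fine must be at least 12.30 dollars to wipe it out.

12.30 dollars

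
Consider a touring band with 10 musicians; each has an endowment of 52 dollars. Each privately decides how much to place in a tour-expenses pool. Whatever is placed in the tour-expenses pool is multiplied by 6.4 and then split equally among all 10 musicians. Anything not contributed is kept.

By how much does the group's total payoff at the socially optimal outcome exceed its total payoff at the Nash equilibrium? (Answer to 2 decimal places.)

Each contributed unit returns 6.4/10 = 0.6400 to its contributor — below 1 — so contributing 0 is dominant for every player. At the Nash equilibrium everyone keeps their 52, and the group total is 10 × 52 = 520.
Each contributed unit returns 6.400 to the group as a whole (0.6400 to each of 10 players), which exceeds 1, so the social optimum is full contribution: group total = 6.400 × 520 = 3328.00.
Efficiency loss = 3328.00 − 520 = 2808.00.

2808.00 dollars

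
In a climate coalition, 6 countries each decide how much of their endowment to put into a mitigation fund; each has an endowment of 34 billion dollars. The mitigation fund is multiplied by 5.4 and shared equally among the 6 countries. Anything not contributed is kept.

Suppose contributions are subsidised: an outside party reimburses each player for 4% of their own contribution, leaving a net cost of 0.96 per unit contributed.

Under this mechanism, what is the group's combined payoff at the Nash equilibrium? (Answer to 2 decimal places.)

204.00 billion dollars

With the mechanism, a contributed unit returns (5.4/6) / 0.96 = 0.9375 per unit of net cost — still below 1 — so contributing 0 remains dominant for every player.
Everyone keeps their endowment and the group total is 6 × 34 = 204.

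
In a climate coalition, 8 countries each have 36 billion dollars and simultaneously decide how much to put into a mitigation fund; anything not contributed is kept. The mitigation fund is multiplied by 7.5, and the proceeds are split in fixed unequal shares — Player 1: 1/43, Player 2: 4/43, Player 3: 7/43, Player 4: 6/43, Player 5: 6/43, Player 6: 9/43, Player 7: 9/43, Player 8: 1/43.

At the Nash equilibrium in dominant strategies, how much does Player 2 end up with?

A player with share s gets back 7.5·s per unit contributed, so full contribution is dominant for anyone with s > 1/7.5 = 0.1333 and zero contribution is dominant for anyone below.
The shares above 0.1333 belong to Player 3, Player 4, Player 5, Player 6 and Player 7, contributing 36 each; the remaining 3 contribute 0. Total contributed: 180.
Player 2 keeps 36 and receives 7.5 × 180 × 4/43 = 125.58 from the mitigation fund, for a payoff of 161.58.

161.58 billion dollars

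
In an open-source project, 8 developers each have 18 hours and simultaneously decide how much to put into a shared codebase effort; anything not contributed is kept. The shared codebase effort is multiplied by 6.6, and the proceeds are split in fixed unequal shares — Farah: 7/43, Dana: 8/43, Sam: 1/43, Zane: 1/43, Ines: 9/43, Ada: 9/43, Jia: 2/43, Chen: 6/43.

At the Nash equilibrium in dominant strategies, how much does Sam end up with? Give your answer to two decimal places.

29.05 hours

For player j, contributing a unit is worthwhile iff 6.6 × (j's share) ≥ 1, i.e. iff j's share is at least 0.1515.
Farah, Dana, Ines and Ada clear that bar, contributing 18 each; the remaining 4 contribute 0. Total contributed: 72.
Sam keeps 18 and receives 6.6 × 72 × 1/43 = 11.05 from the shared codebase effort, for a payoff of 29.05.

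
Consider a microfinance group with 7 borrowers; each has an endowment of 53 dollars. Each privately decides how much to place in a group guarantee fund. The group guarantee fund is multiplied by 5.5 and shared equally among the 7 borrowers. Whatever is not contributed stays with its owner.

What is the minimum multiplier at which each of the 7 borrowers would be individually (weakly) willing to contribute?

7

A contributed unit returns (multiplier)/7 to its contributor.
This reaches 1 exactly when the multiplier is 7.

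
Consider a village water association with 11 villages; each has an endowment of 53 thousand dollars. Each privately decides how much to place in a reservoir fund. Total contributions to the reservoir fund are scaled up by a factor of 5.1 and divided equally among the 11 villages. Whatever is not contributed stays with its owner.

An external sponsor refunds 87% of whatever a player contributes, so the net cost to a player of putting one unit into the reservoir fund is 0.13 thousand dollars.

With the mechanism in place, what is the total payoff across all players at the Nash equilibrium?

3480.51 thousand dollars

Under the mechanism each unit contributed yields (5.1/11) / 0.13 = 3.5664 back to its contributor per unit of net cost, which exceeds 1, making full contribution the dominant choice for everyone.
At the Nash equilibrium everyone contributes 53. Group total payoff = 11 × (53 × 0.87 + 5.1 × 53) = 3480.51.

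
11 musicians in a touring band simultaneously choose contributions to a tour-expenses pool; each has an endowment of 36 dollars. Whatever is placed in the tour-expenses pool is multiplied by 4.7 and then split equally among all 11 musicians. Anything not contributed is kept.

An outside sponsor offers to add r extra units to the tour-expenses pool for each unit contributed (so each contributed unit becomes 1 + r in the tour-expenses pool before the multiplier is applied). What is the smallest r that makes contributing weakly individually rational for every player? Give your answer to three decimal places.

1.340

With matching at rate r, one contributed unit becomes (1 + r) in the tour-expenses pool and returns 4.7 × (1 + r) / 11 to the contributor.
Setting this equal to 1: 1 + r = 11/4.7 = 2.3404.
So the minimum matching rate is r = 2.3404 − 1 = 1.340.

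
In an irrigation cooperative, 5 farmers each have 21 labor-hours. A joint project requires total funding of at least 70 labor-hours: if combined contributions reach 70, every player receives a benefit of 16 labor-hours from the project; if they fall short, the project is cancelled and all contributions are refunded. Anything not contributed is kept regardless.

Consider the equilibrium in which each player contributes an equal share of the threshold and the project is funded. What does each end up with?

23 labor-hours

Equal share of the threshold: 70/5 = 14.
At this profile no one gains by cutting their contribution: any cut drops the total below 70, the project is cancelled, contributions are refunded, and the deviator ends with 21, which is less than 21 − 14 + 16 = 23. Contributing more than 14 just wastes the excess. So contributing exactly 14 is a best response.
Each player's payoff: 21 − 14 + 16 = 23.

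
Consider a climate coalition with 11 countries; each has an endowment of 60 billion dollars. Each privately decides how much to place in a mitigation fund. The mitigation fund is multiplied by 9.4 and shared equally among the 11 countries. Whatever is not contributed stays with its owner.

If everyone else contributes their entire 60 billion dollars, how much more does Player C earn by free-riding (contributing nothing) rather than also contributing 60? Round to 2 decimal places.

8.73 billion dollars

Switching from a contribution of 60 to 0 lets Player C keep an extra 60 billion dollars, but lowers the mitigation fund by 60, which costs Player C their own share of that drop: 9.4/11 × 60 = 51.27.
Net gain = 60 − 51.27 = 8.73. The private return per contributed unit (0.8545) is below 1, so free-riding is indeed the best response regardless of what the others do.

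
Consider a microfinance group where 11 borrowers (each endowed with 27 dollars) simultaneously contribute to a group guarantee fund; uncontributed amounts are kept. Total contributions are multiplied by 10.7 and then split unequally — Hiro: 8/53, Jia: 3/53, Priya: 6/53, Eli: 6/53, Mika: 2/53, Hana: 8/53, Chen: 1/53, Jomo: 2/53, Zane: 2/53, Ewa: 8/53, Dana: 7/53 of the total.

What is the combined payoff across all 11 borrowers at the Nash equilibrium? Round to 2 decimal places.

A player with share s gets back 10.7·s per unit contributed, so full contribution is dominant for anyone with s > 1/10.7 = 0.0935 and zero contribution is dominant for anyone below.
Hiro, Priya, Eli, Hana, Ewa and Dana clear that bar, contributing 27 each; the remaining 5 contribute 0. Total contributed: 162.
The group guarantee fund pays out 10.7 × 162 = 1733.40 in total (split across the unequal shares, but the aggregate is all that matters for the group sum).
The 5 free-riders keep 27 each, adding 135. Group total = 135 + 1733.40 = 1868.40.

1868.40 dollars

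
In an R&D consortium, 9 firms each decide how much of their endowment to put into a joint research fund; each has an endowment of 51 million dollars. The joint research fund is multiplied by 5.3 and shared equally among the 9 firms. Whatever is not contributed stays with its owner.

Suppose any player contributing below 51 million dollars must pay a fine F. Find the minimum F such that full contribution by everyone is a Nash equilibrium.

20.97 million dollars

Given the others contribute fully, the best deviation is to contribute 0 (any partial contribution still incurs the fine and gives up units whose private return 0.5889 is below 1).
Deviating from 51 to 0 saves 51 million dollars but forfeits the deviator's share of the drop in the joint research fund: 5.3/9 × 51 = 30.03.
So the deviation gain is 51 − 30.03 = 20.97, and the fine must be at least 20.97 million dollars to wipe it out.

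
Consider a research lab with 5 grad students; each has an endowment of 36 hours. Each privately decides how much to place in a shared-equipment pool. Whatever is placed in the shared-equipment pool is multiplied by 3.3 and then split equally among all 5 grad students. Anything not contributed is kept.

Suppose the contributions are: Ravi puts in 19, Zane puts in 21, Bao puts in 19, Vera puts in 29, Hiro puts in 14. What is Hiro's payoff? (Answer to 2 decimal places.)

89.32 hours

Total contributed: 19 + 21 + 19 + 29 + 14 = 102.
Each receives 3.3 × 102 / 5 = 67.32 from the shared-equipment pool.
Hiro keeps 36 − 14 = 22, so Hiro's payoff is 22 + 67.32 = 89.32.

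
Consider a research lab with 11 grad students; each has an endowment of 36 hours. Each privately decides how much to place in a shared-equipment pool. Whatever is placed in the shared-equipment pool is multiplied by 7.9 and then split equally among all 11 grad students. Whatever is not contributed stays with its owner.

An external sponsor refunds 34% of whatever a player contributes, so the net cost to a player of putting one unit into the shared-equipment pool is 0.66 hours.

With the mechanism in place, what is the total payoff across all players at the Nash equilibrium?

The effective private return per unit is now (7.9/11) / 0.66 = 1.0882 > 1, so every player's dominant strategy flips to full contribution.
So the Nash equilibrium is full contribution by all 11; the group earns 11 × (36 × 0.34 + 7.9 × 36) = 3263.04.

3263.04 hours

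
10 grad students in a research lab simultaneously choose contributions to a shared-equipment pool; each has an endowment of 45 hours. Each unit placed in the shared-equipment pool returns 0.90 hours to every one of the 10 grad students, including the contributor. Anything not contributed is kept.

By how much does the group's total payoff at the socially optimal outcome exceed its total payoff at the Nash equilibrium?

The private return per contributed unit is 0.90 < 1, so contributing 0 is dominant for every player. At the Nash equilibrium everyone keeps their 45, and the group total is 10 × 45 = 450.
Each contributed unit returns 9.000 to the group as a whole (0.90 to each of 10 players), which exceeds 1, so the social optimum is full contribution: group total = 9.000 × 450 = 4050.00.
Efficiency loss = 4050.00 − 450 = 3600.00.

3600.00 hours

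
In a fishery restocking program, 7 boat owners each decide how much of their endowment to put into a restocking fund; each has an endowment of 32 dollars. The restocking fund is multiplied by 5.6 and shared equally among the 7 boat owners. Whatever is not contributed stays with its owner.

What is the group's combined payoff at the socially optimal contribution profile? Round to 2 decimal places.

Each contributed unit returns 5.600 to the group as a whole (0.8000 to each of 7 players), which exceeds 1, so the social optimum is full contribution: group total = 5.600 × 224 = 1254.40.

1254.40 dollars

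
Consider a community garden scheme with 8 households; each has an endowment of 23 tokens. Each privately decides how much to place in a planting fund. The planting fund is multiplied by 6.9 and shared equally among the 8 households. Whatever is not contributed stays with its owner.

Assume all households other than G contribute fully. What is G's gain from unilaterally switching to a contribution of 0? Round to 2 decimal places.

Switching from a contribution of 23 to 0 lets G keep an extra 23 tokens, but lowers the planting fund by 23, which costs G their own share of that drop: 6.9/8 × 23 = 19.84.
Net gain = 23 − 19.84 = 3.16. The private return per contributed unit (0.8625) is below 1, so free-riding is indeed the best response regardless of what the others do.

3.16 tokens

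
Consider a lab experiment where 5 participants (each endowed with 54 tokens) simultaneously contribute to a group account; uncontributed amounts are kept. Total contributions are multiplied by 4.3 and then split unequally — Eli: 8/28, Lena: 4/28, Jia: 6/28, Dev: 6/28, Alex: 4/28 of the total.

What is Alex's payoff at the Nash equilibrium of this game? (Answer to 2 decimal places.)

87.17 tokens

Each unit j contributes comes back to j as 4.3 × (j's share), so j prefers to contribute only if that share exceeds 1/4.3 = 0.2326; otherwise keeping the unit dominates.
Eli alone (share 8/28) is above the threshold, contributing 54; the remaining 4 contribute 0. Total contributed: 54.
Alex keeps 54 and receives 4.3 × 54 × 4/28 = 33.17 from the group account, for a payoff of 87.17.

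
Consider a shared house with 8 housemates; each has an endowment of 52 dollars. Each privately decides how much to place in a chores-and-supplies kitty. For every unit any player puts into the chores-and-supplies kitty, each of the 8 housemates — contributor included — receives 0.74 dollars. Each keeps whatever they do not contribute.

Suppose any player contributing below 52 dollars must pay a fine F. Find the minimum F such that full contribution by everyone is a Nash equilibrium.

Given the others contribute fully, the best deviation is to contribute 0 (any partial contribution still incurs the fine and gives up units whose private return 0.74 is below 1).
Deviating from 52 to 0 saves 52 dollars but forfeits the deviator's share of the drop in the chores-and-supplies kitty: 0.74 × 52 = 38.48.
So the deviation gain is 52 − 38.48 = 13.52, and the fine must be at least 13.52 dollars to wipe it out.

13.52 dollars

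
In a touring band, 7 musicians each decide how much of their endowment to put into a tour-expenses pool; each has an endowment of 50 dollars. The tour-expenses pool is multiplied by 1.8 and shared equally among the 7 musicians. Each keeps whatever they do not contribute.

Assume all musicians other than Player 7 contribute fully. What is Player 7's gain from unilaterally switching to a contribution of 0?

Switching from a contribution of 50 to 0 lets Player 7 keep an extra 50 dollars, but lowers the tour-expenses pool by 50, which costs Player 7 their own share of that drop: 1.8/7 × 50 = 12.86.
Net gain = 50 − 12.86 = 37.14. The private return per contributed unit (0.2571) is below 1, so free-riding is indeed the best response regardless of what the others do.

37.14 dollars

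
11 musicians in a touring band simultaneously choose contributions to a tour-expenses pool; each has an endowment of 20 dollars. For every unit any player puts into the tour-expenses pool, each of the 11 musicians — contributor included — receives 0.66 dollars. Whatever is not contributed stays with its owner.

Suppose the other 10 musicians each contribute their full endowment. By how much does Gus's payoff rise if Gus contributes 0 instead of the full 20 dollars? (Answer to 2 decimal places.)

6.80 dollars

Switching from a contribution of 20 to 0 lets Gus keep an extra 20 dollars, but lowers the tour-expenses pool by 20, which costs Gus their own share of that drop: 0.66 × 20 = 13.20.
Net gain = 20 − 13.20 = 6.80. The private return per contributed unit (0.66) is below 1, so free-riding is indeed the best response regardless of what the others do.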